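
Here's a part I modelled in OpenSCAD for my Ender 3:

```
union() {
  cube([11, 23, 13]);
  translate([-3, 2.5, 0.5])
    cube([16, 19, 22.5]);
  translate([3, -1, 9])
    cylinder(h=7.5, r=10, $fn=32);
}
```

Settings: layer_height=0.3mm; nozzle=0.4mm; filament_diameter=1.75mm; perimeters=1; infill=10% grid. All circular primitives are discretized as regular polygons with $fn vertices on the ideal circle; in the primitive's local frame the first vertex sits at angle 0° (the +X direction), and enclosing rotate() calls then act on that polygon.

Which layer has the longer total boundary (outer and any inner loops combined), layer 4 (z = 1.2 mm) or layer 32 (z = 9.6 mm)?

Layer 4 (z = 1.2): the cube (footprint 11×23) is included at this height (perimeter 68.00 mm); the 16×19 cube at (-3, 2.5) contributes its full rectangle (perimeter 70.00 mm); the cylinder at (3, -1) is not intersected at this z (z outside [9, 16.5]); Taking the union: the regions partially overlap (shared area 209.00 mm²), so the edge portions inside another operand are dropped and the merged outline is re-measured after clipping — boundary = 78.00 mm. So its perimeter = 78.00 mm. Layer 32 (z = 9.6): the cube (footprint 11×23) is included at this height (perimeter 68.00 mm); the cube at (-3, 2.5) is present — its section is the full 16×19 rectangle (perimeter 70.00 mm); the r=10 cylinder at (3, -1) gives a regular 32-gon of circumradius 10 (constant along its height) (perimeter = 2·32·10.000·sin(180°/32) = 62.73 mm); Merging all regions: the regions partially overlap (shared area 315.36 mm²), so the edge portions inside another operand are dropped and the merged outline is re-measured after clipping — boundary = 97.38 mm. So its perimeter = 97.38 mm. Layer 32 is larger (97.38 vs 78.00 mm).

layer 32 (z = 9.6 mm)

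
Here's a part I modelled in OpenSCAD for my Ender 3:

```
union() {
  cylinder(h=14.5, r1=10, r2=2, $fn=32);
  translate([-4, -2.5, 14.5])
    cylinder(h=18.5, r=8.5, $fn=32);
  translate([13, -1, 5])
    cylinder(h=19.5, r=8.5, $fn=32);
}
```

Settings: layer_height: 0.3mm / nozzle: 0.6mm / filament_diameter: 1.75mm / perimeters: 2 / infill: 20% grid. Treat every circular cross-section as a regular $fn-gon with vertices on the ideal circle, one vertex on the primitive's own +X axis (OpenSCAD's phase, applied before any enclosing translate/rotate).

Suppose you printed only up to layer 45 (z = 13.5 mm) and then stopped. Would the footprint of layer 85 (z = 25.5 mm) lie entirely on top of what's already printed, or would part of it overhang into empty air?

Compare the two slices. At z = 13.5: the cone (r1=10→r2=2) has section circumradius 2.552 here — a regular 32-gon (area = (32/2)·2.552²·sin(360°/32) = 20.32 mm²); the cylinder at (-4, -2.5) is not intersected at this z (z outside [14.5, 33]); the r=8.5 cylinder at (13, -1) gives a regular 32-gon of circumradius 8.5 (constant along its height) (area = (32/2)·8.500²·sin(360°/32) = 225.52 mm²); Combining (union): the 2 present regions are separate (no shared area or edge), so areas and boundary lengths simply add and each stays a separate island — area = 245.85 mm². At z = 25.5: the cone does not reach this height (z outside [0, 14.5]); the cylinder at (-4, -2.5): section is a regular 32-gon, circumradius r=8.5 (area = (32/2)·8.500²·sin(360°/32) = 225.52 mm²); the cylinder at (13, -1) does not reach this height (z outside [5, 24.5]); Merging all regions: only the r=8.5 cylinder at (-4, -2.5) is present, so the union is just that shape — area = 225.52 mm². Checking containment: at z = 25.5 the cross-section extends beyond the z = 13.5 cross-section by about 205.20 mm².

part overhangs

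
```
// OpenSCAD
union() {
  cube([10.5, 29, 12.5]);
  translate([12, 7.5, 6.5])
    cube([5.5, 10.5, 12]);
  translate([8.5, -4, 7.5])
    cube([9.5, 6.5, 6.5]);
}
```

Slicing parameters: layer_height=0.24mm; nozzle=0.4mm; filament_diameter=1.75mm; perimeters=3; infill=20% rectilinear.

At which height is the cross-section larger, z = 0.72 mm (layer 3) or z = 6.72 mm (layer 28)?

Layer 3 (z = 0.72): the 10.5×29 cube contributes its full rectangle (area 304.50 mm²); the cube at (12, 7.5) is not intersected at this z (z outside [6.5, 18.5]); the cube at (8.5, -4) is not intersected at this z (z outside [7.5, 14]); Merging all regions: only the 10.5×29 cube is present, so the union is just that shape — area = 304.50 mm². So its area = 304.50 mm². Layer 28 (z = 6.72): the cube is present — its section is the full 10.5×29 rectangle (area 304.50 mm²); the cube at (12, 7.5) is present — its section is the full 5.5×10.5 rectangle (area 57.75 mm²); the cube at (8.5, -4) is absent (z outside [7.5, 14]); Taking the union: the 2 present regions are separate (no shared area or edge), so areas and boundary lengths simply add and each stays a separate island — area = 362.25 mm². So its area = 362.25 mm². Layer 28 is larger (362.25 vs 304.50 mm²).

layer 28 (z = 6.72 mm)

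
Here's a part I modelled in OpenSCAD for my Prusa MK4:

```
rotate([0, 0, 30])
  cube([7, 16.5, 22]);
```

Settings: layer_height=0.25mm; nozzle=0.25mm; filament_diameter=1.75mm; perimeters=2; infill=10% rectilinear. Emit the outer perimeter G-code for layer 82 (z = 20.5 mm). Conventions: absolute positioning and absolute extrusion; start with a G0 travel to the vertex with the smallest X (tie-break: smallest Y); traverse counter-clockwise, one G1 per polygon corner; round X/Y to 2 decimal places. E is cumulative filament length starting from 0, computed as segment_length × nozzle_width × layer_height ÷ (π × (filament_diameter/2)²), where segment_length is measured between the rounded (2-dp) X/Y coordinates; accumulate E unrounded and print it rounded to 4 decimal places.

At z = 20.5 mm: the cube is present — its section is the full 7×16.5 rectangle; (whole slice rotated 30° about Z — lengths, areas and connectivity unchanged). The outline is a single polygon with 4 vertices. Extrusion per mm of travel: 0.25 × 0.25 / (π × 0.875²) = 0.025984. Accumulating E over each segment gives final E = 1.2212.

G0 X-8.25 Y14.29 Z20.50
G1 X0.00 Y0.00 E0.4288
G1 X6.06 Y3.50 E0.6106
G1 X-2.19 Y17.79 E1.0394
G1 X-8.25 Y14.29 E1.2212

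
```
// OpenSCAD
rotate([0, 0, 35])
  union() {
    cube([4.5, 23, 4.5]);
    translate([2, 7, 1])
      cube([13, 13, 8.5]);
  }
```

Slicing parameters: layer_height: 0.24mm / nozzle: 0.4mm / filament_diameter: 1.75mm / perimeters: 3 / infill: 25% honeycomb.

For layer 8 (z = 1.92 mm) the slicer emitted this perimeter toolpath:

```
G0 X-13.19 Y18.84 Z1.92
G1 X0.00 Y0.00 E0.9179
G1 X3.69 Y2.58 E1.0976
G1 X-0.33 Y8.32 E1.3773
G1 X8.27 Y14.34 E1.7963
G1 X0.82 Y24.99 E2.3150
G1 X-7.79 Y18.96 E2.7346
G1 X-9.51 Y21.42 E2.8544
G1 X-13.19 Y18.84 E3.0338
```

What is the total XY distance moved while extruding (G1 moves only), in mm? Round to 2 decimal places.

Sum the Euclidean lengths of each G1 segment: total = 76.01 mm.

76.01 mm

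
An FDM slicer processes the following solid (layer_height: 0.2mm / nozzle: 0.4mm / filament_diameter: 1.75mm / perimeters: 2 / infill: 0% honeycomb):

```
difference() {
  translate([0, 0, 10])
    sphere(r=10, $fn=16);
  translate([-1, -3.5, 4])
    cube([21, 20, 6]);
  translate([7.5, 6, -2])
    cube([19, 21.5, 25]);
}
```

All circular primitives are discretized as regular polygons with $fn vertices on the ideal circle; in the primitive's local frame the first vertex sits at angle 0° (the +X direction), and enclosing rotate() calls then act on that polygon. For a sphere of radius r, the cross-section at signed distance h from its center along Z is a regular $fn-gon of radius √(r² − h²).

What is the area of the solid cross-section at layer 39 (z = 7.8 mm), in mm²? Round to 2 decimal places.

At z = 7.8 mm: the sphere: section is a regular 16-gon, circumradius = √(r²−h²) = √(10²−2.2²) = 9.755 (area = (16/2)·9.755²·sin(360°/16) = 291.33 mm²); the 21×20 cube at (-1, -3.5) contributes its full rectangle (area 420.00 mm²); the cube at (7.5, 6) (footprint 19×21.5) is included at this height (area 408.50 mm²); Taking the first minus the rest: starting from the r=10 sphere (291.33 mm²), the 21×20 cube at (-1, -3.5) partially overlaps it — only the 118.91 mm² overlap (of its 420.00 mm²) is removed, clipping the outline; the 19×21.5 cube at (7.5, 6) misses the remaining region (no effect) — area = 172.42 mm². Overall, the cross-section is a single solid region. Net area = 172.42 mm².

172.42 mm²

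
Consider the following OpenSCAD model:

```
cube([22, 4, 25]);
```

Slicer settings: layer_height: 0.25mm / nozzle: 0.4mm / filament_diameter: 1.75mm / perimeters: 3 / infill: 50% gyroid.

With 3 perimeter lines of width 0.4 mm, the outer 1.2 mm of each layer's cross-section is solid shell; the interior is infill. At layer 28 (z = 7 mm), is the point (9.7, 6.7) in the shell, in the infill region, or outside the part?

outside

At z = 7 mm: the 22×4 cube contributes its full rectangle. Overall, the cross-section is a single solid region. The nearest boundary edge runs (22.00, 4.00)→(0.00, 4.00); distance from the point to it = 2.70 mm. The point is not inside any of the regions above, so it lies outside the cross-section (2.70 mm from the nearest boundary).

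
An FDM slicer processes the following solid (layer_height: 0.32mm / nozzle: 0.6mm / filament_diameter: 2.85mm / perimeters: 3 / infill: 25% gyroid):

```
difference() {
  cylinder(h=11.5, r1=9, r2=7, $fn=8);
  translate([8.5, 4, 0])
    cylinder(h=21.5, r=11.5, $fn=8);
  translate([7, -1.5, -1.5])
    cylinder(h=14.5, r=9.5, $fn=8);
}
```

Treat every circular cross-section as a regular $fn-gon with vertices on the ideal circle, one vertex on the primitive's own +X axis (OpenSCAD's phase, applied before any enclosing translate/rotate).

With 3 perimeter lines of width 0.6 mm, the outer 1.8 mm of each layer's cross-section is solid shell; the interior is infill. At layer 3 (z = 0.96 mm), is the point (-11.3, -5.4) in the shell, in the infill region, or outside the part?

outside

At z = 0.96 mm: the cone contributes a regular 8-gon of circumradius 8.833 (interpolated between r1=9 and r2=7 at t=0.083); the r=11.5 cylinder at (8.5, 4) contributes a regular 8-gon of circumradius 11.5; the r=9.5 cylinder at (7, -1.5) contributes a regular 8-gon of circumradius 9.5; After the difference (first − rest): starting from the cone, the r=11.5 cylinder at (8.5, 4) partially overlaps it — only the 116.26 mm² overlap (of its 374.06 mm²) is removed, clipping the outline; the r=9.5 cylinder at (7, -1.5) partially overlaps it — only the 22.78 mm² overlap (of its 255.27 mm²) is removed, clipping the outline — 1 connected region. Overall, the cross-section is a single solid region. The nearest boundary edge runs (-6.25, -6.25)→(-8.83, 0.00); distance from the point to it = 4.35 mm. The point is not inside any of the regions above, so it lies outside the cross-section (4.35 mm from the nearest boundary).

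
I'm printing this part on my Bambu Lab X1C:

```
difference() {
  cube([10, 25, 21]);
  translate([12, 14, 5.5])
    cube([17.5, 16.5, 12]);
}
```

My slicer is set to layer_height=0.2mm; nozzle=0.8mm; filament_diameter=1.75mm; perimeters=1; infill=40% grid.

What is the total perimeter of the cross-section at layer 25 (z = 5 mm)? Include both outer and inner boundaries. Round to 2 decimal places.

At z = 5 mm: the 10×25 cube contributes its full rectangle (perimeter 70.00 mm); the cube at (12, 14) is not intersected at this z (z outside [5.5, 17.5]); After the difference (first − rest): none of the subtracted shapes is present at this height, so the 10×25 cube is unchanged — boundary = 70.00 mm. Overall, the cross-section is a single solid region. Total boundary length (outer) = 70.00 mm.

70.00 mm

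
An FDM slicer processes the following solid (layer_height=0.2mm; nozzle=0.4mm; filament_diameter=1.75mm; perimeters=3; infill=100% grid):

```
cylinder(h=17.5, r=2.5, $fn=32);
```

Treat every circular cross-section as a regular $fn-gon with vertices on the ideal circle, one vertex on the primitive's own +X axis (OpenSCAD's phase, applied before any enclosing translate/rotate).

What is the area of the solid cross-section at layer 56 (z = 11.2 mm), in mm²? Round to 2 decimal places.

At z = 11.2 mm: the r=2.5 cylinder contributes a regular 32-gon of circumradius 2.5 (area = (32/2)·2.500²·sin(360°/32) = 19.51 mm²). Overall, the cross-section is a single solid region. Net area = 19.51 mm².

19.51 mm²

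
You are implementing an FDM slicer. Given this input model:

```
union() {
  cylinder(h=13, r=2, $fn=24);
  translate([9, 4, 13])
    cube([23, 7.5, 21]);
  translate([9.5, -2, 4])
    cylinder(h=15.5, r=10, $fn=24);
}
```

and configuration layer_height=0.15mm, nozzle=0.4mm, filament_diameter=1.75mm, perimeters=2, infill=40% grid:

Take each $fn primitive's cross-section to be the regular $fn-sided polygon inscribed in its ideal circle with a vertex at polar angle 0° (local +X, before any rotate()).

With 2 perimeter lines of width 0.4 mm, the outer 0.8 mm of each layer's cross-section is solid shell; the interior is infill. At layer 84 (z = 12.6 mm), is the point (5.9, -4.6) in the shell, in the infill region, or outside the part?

infill

At z = 12.6 mm: the r=2 cylinder contributes a regular 24-gon of circumradius 2; the cube at (9, 4) is not intersected at this z (z outside [13, 34]); the r=10 cylinder at (9.5, -2) gives a regular 24-gon of circumradius 10 (constant along its height); Combining (union): the regions partially overlap (shared area 6.87 mm²), so overlapping operands fuse into one piece — 1 connected region. Overall, the cross-section is a single solid region. The nearest boundary edge runs (2.43, -9.07)→(0.84, -7.00); distance from the point to it = 5.48 mm. The point is inside the cross-section and 5.48 mm from the nearest boundary — more than the 0.8 mm shell width (2 × 0.4), so it's in the infill interior.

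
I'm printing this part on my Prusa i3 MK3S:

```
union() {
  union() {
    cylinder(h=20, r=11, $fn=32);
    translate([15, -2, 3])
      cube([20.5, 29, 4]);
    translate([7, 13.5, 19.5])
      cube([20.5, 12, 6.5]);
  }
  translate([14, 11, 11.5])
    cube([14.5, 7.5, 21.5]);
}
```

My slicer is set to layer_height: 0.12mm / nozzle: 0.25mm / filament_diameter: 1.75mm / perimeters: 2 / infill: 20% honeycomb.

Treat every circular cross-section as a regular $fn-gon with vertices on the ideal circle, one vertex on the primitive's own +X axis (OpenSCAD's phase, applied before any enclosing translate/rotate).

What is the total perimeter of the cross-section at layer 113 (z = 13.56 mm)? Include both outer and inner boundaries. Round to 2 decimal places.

113.00 mm

At z = 13.56 mm: the r=11 cylinder gives a regular 32-gon of circumradius 11 (constant along its height) (perimeter = 2·32·11.000·sin(180°/32) = 69.00 mm); the cube at (15, -2) does not reach this height (z outside [3, 7]); the cube at (7, 13.5) is not intersected at this z (z outside [19.5, 26]); Combining (union): only the r=11 cylinder is present, so the union is just that shape — boundary = 69.00 mm; the 14.5×7.5 cube at (14, 11) contributes its full rectangle (perimeter 44.00 mm); Taking the union: the 2 present regions are separate (no shared area or edge), so areas and boundary lengths simply add and each stays a separate island — boundary = 113.00 mm. Overall, the cross-section has 2 separate islands. Total boundary length (outer) = 113.00 mm.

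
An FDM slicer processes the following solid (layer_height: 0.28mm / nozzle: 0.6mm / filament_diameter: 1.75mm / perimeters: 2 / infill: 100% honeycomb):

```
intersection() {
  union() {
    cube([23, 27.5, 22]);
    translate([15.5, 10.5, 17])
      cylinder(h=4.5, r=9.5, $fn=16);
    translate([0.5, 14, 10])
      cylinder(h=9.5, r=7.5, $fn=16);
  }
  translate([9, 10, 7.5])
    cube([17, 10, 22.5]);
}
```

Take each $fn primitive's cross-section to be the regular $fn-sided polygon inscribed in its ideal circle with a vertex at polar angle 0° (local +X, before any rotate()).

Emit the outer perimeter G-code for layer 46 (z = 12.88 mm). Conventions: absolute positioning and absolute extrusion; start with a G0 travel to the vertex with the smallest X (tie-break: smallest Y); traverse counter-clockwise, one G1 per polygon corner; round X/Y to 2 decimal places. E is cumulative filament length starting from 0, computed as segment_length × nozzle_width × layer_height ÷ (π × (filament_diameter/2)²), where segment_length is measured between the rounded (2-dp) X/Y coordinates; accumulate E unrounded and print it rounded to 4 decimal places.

At z = 12.88 mm: the 23×27.5 cube contributes its full rectangle; the cylinder at (15.5, 10.5) does not reach this height (z outside [17, 21.5]); the r=7.5 cylinder at (0.5, 14) gives a regular 16-gon of circumradius 7.5 (constant along its height); Taking the union: the regions partially overlap (shared area 93.55 mm²), so overlapping operands fuse into one piece — 1 connected region; the 17×10 cube at (9, 10) contributes its full rectangle; Taking the intersection: the 17×10 cube at (9, 10) partially overlaps the result so far; clipping to the common part keeps 140.00 mm² — 1 connected region. The outline is a single polygon with 4 vertices. Extrusion per mm of travel: 0.6 × 0.28 / (π × 0.875²) = 0.069846. Accumulating E over each segment gives final E = 3.3526.

G0 X9.00 Y10.00 Z12.88
G1 X23.00 Y10.00 E0.9778
G1 X23.00 Y20.00 E1.6763
G1 X9.00 Y20.00 E2.6542
G1 X9.00 Y10.00 E3.3526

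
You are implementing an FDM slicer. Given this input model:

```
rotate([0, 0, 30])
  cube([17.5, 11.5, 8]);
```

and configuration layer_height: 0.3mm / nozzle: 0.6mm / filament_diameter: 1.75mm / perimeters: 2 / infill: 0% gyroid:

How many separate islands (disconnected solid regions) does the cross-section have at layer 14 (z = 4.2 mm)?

1

At z = 4.2 mm: the cube is present — its section is the full 17.5×11.5 rectangle; (rotated 30° about Z; rotation is an isometry so areas/perimeters/island counts are preserved). Overall, the cross-section is a single solid region. Island count = 1.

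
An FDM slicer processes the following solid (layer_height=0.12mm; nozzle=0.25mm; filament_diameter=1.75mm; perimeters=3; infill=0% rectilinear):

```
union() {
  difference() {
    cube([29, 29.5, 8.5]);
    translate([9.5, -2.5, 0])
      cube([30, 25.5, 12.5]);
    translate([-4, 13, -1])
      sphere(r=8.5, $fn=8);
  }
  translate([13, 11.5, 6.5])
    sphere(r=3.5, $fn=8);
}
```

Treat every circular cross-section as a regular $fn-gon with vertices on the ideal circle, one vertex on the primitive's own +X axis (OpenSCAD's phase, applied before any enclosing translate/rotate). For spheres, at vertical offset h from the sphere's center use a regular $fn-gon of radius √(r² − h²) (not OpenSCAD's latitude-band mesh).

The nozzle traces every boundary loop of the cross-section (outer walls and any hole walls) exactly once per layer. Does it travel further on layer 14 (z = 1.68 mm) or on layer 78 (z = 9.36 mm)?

Layer 14 (z = 1.68): the cube (footprint 29×29.5) is included at this height (perimeter 117.00 mm); the cube at (9.5, -2.5) is present — its section is the full 30×25.5 rectangle (perimeter 111.00 mm); the sphere at (-4, 13): section is a regular 8-gon, circumradius = √(r²−h²) = √(8.5²−2.68²) = 8.066 (perimeter = 2·8·8.066·sin(180°/8) = 49.39 mm); Taking the first minus the rest: starting from the 29×29.5 cube, the 30×25.5 cube at (9.5, -2.5) partially overlaps it — only the 448.50 mm² overlap (of its 765.00 mm²) is removed, clipping the outline; the r=8.5 sphere at (-4, 13) partially overlaps it — only the 34.12 mm² overlap (of its 184.04 mm²) is removed, clipping the outline — boundary = 120.22 mm; the sphere at (13, 11.5) does not reach this height (|z−center|=4.820 > r=3.5); Merging all regions: only the result so far is present, so the union is just that shape — boundary = 120.22 mm. So its perimeter = 120.22 mm. Layer 78 (z = 9.36): the cube is not intersected at this z (z outside [0, 8.5]); the cube at (9.5, -2.5) (footprint 30×25.5) is included at this height (perimeter 111.00 mm); the sphere at (-4, 13) is not intersected at this z (|z−center|=10.360 > r=8.5); Taking the first minus the rest: the first operand is absent here, so nothing remains; the sphere at (13, 11.5): section is a regular 8-gon, circumradius = √(r²−h²) = √(3.5²−2.86²) = 2.018 (perimeter = 2·8·2.018·sin(180°/8) = 12.35 mm); Merging all regions: only the r=3.5 sphere at (13, 11.5) is present, so the union is just that shape — boundary = 12.35 mm. So its perimeter = 12.35 mm. Layer 14 is larger (120.22 vs 12.35 mm).

layer 14 (z = 1.68 mm)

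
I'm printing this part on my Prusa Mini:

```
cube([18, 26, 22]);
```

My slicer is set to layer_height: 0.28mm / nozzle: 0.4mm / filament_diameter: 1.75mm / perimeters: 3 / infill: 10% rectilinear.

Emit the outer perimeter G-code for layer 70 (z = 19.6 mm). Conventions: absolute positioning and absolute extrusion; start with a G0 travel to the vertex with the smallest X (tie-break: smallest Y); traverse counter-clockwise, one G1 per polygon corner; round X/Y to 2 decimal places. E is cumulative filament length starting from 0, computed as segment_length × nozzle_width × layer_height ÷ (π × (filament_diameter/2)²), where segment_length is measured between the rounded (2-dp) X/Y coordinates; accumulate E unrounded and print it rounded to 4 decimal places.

At z = 19.6 mm: the cube is present — its section is the full 18×26 rectangle. The outline is a single polygon with 4 vertices. Extrusion per mm of travel: 0.4 × 0.28 / (π × 0.875²) = 0.046564. Accumulating E over each segment gives final E = 4.0976.

G0 X0.00 Y0.00 Z19.60
G1 X18.00 Y0.00 E0.8382
G1 X18.00 Y26.00 E2.0488
G1 X0.00 Y26.00 E2.8870
G1 X0.00 Y0.00 E4.0976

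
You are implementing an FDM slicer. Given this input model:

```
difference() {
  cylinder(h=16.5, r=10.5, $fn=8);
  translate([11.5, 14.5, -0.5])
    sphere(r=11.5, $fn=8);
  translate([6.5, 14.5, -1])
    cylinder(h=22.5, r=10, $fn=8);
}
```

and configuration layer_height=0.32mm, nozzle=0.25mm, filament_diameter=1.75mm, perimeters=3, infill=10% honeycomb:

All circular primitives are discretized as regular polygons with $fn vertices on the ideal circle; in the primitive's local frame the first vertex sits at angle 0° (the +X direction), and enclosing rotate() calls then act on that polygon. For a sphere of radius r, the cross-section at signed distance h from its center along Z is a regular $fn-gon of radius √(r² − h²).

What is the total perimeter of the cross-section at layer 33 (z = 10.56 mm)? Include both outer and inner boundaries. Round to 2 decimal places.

At z = 10.56 mm: the cylinder: section is a regular 8-gon, circumradius r=10.5 (perimeter = 2·8·10.500·sin(180°/8) = 64.29 mm); the r=11.5 sphere at (11.5, 14.5) contributes a regular 8-gon of circumradius √(11.5²−11.06²) = 3.151 (perimeter = 2·8·3.151·sin(180°/8) = 19.29 mm); the cylinder at (6.5, 14.5): section is a regular 8-gon, circumradius r=10 (perimeter = 2·8·10.000·sin(180°/8) = 61.23 mm); Taking the first minus the rest: starting from the r=10.5 cylinder, the r=11.5 sphere at (11.5, 14.5) misses the remaining region (no effect); the r=10 cylinder at (6.5, 14.5) partially overlaps it — only the 28.52 mm² overlap (of its 282.84 mm²) is removed, clipping the outline — boundary = 64.45 mm. Overall, the cross-section is a single solid region. Total boundary length (outer) = 64.45 mm.

64.45 mm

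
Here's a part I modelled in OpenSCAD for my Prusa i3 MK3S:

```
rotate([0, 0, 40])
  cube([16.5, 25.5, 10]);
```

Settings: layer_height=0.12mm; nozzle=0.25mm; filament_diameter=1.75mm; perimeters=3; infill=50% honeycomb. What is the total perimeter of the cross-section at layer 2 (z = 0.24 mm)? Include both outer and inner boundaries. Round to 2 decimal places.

84.00 mm

At z = 0.24 mm: the cube is present — its section is the full 16.5×25.5 rectangle (perimeter 84.00 mm); (rotated 40° about Z; rotation is an isometry so areas/perimeters/island counts are preserved). Overall, the cross-section is a single solid region. Total boundary length (outer) = 84.00 mm.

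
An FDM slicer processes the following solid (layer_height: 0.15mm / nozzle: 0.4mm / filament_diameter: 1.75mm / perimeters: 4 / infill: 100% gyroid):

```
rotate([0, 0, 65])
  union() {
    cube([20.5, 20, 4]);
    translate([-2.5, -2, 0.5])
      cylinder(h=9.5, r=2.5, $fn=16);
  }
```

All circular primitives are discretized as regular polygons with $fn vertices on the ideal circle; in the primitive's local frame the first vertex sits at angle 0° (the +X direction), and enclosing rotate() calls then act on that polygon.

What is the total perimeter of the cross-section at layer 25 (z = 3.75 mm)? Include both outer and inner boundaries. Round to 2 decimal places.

96.61 mm

At z = 3.75 mm: the cube is present — its section is the full 20.5×20 rectangle (perimeter 81.00 mm); the cylinder at (-2.5, -2): section is a regular 16-gon, circumradius r=2.5 (perimeter = 2·16·2.500·sin(180°/16) = 15.61 mm); Combining (union): the 2 present regions are separate (no shared area or edge), so areas and boundary lengths simply add and each stays a separate island — boundary = 96.61 mm; (rotated 65° about Z; rotation is an isometry so areas/perimeters/island counts are preserved). Overall, the cross-section has 2 separate islands. Total boundary length (outer) = 96.61 mm.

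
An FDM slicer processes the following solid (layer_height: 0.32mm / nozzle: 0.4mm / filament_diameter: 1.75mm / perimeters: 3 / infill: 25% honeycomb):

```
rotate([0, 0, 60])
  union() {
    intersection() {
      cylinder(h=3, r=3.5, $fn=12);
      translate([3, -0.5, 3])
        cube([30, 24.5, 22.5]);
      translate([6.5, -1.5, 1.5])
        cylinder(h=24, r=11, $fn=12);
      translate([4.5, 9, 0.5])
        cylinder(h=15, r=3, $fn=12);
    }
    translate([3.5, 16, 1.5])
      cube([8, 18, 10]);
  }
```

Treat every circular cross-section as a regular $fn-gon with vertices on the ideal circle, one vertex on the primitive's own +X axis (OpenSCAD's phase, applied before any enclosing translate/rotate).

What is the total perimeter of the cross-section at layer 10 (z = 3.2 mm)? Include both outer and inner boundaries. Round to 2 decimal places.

52.00 mm

At z = 3.2 mm: the cylinder does not reach this height (z outside [0, 3]); the cube at (3, -0.5) is present — its section is the full 30×24.5 rectangle (perimeter 109.00 mm); the r=11 cylinder at (6.5, -1.5) gives a regular 12-gon of circumradius 11 (constant along its height) (perimeter = 2·12·11.000·sin(180°/12) = 68.33 mm); the r=3 cylinder at (4.5, 9) gives a regular 12-gon of circumradius 3 (constant along its height) (perimeter = 2·12·3.000·sin(180°/12) = 18.63 mm); After intersecting: at least one operand is absent at this height, so nothing remains; the cube at (3.5, 16) (footprint 8×18) is included at this height (perimeter 52.00 mm); Taking the union: only the 8×18 cube at (3.5, 16) is present, so the union is just that shape — boundary = 52.00 mm; (rotated 60° about Z; rotation is an isometry so areas/perimeters/island counts are preserved). Overall, the cross-section is a single solid region. Total boundary length (outer) = 52.00 mm.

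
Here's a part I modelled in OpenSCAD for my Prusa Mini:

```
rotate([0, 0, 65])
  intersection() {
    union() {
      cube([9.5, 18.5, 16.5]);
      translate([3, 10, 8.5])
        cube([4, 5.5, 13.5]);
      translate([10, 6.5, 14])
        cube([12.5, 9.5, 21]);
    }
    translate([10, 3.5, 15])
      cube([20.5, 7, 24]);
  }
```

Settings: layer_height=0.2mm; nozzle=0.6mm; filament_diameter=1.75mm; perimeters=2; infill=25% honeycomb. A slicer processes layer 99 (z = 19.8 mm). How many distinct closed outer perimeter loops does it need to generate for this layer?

At z = 19.8 mm: the cube is not intersected at this z (z outside [0, 16.5]); the cube at (3, 10) (footprint 4×5.5) is included at this height; the 12.5×9.5 cube at (10, 6.5) contributes its full rectangle; Merging all regions: the 2 present regions are separate (no shared area or edge), so areas and boundary lengths simply add and each stays a separate island — 2 connected regions; the 20.5×7 cube at (10, 3.5) contributes its full rectangle; Taking the intersection: the 20.5×7 cube at (10, 3.5) partially overlaps that combined region; clipping to the common part keeps 50.00 mm² — 1 connected region; (rotated 65° about Z; rotation is an isometry so areas/perimeters/island counts are preserved). The result has 1 disconnected region.

1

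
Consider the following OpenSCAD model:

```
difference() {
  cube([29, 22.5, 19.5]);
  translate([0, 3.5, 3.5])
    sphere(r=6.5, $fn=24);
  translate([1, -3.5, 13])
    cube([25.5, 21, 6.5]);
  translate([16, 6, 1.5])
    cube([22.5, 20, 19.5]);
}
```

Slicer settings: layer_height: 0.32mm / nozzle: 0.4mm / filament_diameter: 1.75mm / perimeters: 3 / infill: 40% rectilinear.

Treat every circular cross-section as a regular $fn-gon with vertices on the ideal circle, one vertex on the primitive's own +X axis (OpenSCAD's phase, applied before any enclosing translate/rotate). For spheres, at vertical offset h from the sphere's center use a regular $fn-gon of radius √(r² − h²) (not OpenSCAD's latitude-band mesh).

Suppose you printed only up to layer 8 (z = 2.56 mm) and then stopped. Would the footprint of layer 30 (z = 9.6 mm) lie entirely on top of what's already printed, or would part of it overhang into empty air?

Compare the two slices. At z = 2.56: the cube (footprint 29×22.5) is included at this height (area 652.50 mm²); the r=6.5 sphere at (0, 3.5) contributes a regular 24-gon of circumradius √(6.5²−0.94²) = 6.432 (area = (24/2)·6.432²·sin(360°/24) = 128.48 mm²); the cube at (1, -3.5) is not intersected at this z (z outside [13, 19.5]); the cube at (16, 6) (footprint 22.5×20) is included at this height (area 450.00 mm²); After the difference (first − rest): starting from the 29×22.5 cube (652.50 mm²), the r=6.5 sphere at (0, 3.5) partially overlaps it — only the 53.33 mm² overlap (of its 128.48 mm²) is removed, clipping the outline; the 22.5×20 cube at (16, 6) partially overlaps it — only the 214.50 mm² overlap (of its 450.00 mm²) is removed, clipping the outline — area = 384.67 mm². At z = 9.6: the cube (footprint 29×22.5) is included at this height (area 652.50 mm²); the sphere at (0, 3.5): section is a regular 24-gon, circumradius = √(r²−h²) = √(6.5²−6.1²) = 2.245 (area = (24/2)·2.245²·sin(360°/24) = 15.65 mm²); the cube at (1, -3.5) is not intersected at this z (z outside [13, 19.5]); the 22.5×20 cube at (16, 6) contributes its full rectangle (area 450.00 mm²); Subtracting the remaining from the first: starting from the 29×22.5 cube (652.50 mm²), the r=6.5 sphere at (0, 3.5) partially overlaps it — only the 7.83 mm² overlap (of its 15.65 mm²) is removed, clipping the outline; the 22.5×20 cube at (16, 6) partially overlaps it — only the 214.50 mm² overlap (of its 450.00 mm²) is removed, clipping the outline — area = 430.17 mm². Checking containment: at z = 9.6 the cross-section extends beyond the z = 2.56 cross-section by about 45.51 mm².

part overhangs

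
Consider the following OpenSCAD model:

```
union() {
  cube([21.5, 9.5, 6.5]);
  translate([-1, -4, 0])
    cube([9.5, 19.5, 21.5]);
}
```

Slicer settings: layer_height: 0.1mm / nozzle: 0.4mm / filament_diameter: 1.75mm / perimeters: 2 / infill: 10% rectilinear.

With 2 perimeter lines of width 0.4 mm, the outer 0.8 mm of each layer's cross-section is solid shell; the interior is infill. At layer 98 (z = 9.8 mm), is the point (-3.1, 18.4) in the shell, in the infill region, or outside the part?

outside

At z = 9.8 mm: the cube does not reach this height (z outside [0, 6.5]); the cube at (-1, -4) is present — its section is the full 9.5×19.5 rectangle; Merging all regions: only the 9.5×19.5 cube at (-1, -4) is present, so the union is just that shape — 1 connected region. Overall, the cross-section is a single solid region. The nearest boundary edge runs (8.50, 15.50)→(-1.00, 15.50); distance from the point to it = 3.58 mm. The point is not inside any of the regions above, so it lies outside the cross-section (3.58 mm from the nearest boundary).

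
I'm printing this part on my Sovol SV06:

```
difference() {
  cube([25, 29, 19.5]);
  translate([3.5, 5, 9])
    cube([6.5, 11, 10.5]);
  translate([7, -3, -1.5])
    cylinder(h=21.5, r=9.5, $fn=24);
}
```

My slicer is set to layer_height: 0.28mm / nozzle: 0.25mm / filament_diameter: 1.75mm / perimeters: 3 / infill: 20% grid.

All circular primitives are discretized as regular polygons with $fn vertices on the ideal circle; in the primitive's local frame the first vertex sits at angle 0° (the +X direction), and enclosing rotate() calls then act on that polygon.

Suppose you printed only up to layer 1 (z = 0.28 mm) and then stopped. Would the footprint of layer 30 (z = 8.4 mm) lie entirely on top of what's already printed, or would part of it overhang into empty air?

entirely on top

Compare the two slices. At z = 0.28: the 25×29 cube contributes its full rectangle (area 725.00 mm²); the cube at (3.5, 5) does not reach this height (z outside [9, 19.5]); the r=9.5 cylinder at (7, -3) gives a regular 24-gon of circumradius 9.5 (constant along its height) (area = (24/2)·9.500²·sin(360°/24) = 280.30 mm²); Taking the first minus the rest: starting from the 25×29 cube (725.00 mm²), the r=9.5 cylinder at (7, -3) partially overlaps it — only the 80.65 mm² overlap (of its 280.30 mm²) is removed, clipping the outline — area = 644.35 mm². At z = 8.4: the cube (footprint 25×29) is included at this height (area 725.00 mm²); the cube at (3.5, 5) is absent (z outside [9, 19.5]); the r=9.5 cylinder at (7, -3) gives a regular 24-gon of circumradius 9.5 (constant along its height) (area = (24/2)·9.500²·sin(360°/24) = 280.30 mm²); Subtracting the remaining from the first: starting from the 25×29 cube (725.00 mm²), the r=9.5 cylinder at (7, -3) partially overlaps it — only the 80.65 mm² overlap (of its 280.30 mm²) is removed, clipping the outline — area = 644.35 mm². Checking containment: the cross-section at z = 8.4 is a subset of the cross-section at z = 0.28.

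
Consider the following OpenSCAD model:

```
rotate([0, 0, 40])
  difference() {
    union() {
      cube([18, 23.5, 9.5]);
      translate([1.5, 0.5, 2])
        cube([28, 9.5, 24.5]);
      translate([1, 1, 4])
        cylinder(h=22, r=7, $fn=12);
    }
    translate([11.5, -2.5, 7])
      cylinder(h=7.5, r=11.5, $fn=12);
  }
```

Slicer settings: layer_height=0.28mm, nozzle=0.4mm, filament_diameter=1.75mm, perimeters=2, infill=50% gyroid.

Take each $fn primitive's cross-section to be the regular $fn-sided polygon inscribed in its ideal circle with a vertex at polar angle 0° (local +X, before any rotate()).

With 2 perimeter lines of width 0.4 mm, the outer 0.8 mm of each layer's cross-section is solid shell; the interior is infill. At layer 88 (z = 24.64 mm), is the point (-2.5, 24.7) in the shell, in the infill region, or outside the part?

At z = 24.64 mm: the cube does not reach this height (z outside [0, 9.5]); the 28×9.5 cube at (1.5, 0.5) contributes its full rectangle; the r=7 cylinder at (1, 1) gives a regular 12-gon of circumradius 7 (constant along its height); Combining (union): the regions partially overlap (shared area 36.50 mm²), so overlapping operands fuse into one piece — 1 connected region; the cylinder at (11.5, -2.5) is absent (z outside [7, 14.5]); Subtracting the remaining from the first: none of the subtracted shapes is present at this height, so that combined region is unchanged — 1 connected region; (whole slice rotated 40° about Z — lengths, areas and connectivity unchanged). Overall, the cross-section is a single solid region. Undo the 40° rotation: the query point maps to (13.962, 20.528) in the un-rotated model frame. The nearest boundary edge runs (1.50, 10.00)→(29.50, 10.00); distance from the point to it = 10.53 mm. The point is not inside any of the regions above, so it lies outside the cross-section (10.53 mm from the nearest boundary).

outside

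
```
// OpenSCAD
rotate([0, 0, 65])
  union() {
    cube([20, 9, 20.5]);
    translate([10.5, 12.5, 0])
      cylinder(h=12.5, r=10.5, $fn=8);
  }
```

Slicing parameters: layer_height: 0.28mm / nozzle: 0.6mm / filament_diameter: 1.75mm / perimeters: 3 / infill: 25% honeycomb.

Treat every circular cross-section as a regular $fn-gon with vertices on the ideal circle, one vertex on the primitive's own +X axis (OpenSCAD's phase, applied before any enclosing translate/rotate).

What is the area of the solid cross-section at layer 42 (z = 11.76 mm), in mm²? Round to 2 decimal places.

At z = 11.76 mm: the cube is present — its section is the full 20×9 rectangle (area 180.00 mm²); the cylinder at (10.5, 12.5): section is a regular 8-gon, circumradius r=10.5 (area = (8/2)·10.500²·sin(360°/8) = 311.83 mm²); Taking the union: the regions partially overlap — summed areas 491.83 mm² minus the doubly-counted overlap 87.49 mm² gives 404.34 mm² — area = 404.34 mm²; (whole slice rotated 65° about Z — lengths, areas and connectivity unchanged). Overall, the cross-section is a single solid region. Net area = 404.34 mm².

404.34 mm²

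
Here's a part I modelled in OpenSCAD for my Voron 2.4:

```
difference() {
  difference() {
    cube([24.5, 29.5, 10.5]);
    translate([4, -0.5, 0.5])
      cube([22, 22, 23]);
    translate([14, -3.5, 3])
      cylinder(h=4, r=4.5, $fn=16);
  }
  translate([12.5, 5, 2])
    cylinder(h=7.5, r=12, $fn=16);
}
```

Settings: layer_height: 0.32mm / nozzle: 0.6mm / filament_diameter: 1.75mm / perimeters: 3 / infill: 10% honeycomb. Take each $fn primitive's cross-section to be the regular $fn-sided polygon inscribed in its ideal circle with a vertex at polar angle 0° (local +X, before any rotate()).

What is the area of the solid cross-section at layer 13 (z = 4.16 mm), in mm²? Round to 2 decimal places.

At z = 4.16 mm: the 24.5×29.5 cube contributes its full rectangle (area 722.75 mm²); the cube at (4, -0.5) is present — its section is the full 22×22 rectangle (area 484.00 mm²); the cylinder at (14, -3.5): section is a regular 16-gon, circumradius r=4.5 (area = (16/2)·4.500²·sin(360°/16) = 61.99 mm²); After the difference (first − rest): starting from the 24.5×29.5 cube (722.75 mm²), the 22×22 cube at (4, -0.5) partially overlaps it — only the 440.75 mm² overlap (of its 484.00 mm²) is removed, clipping the outline; the r=4.5 cylinder at (14, -3.5) misses the remaining region (no effect) — area = 282.00 mm²; the r=12 cylinder at (12.5, 5) gives a regular 16-gon of circumradius 12 (constant along its height) (area = (16/2)·12.000²·sin(360°/16) = 440.85 mm²); Taking the first minus the rest: starting from the result so far (282.00 mm²), the r=12 cylinder at (12.5, 5) partially overlaps it — only the 33.96 mm² overlap (of its 440.85 mm²) is removed, clipping the outline — area = 248.04 mm². Overall, the cross-section is a single solid region. Net area = 248.04 mm².

248.04 mm²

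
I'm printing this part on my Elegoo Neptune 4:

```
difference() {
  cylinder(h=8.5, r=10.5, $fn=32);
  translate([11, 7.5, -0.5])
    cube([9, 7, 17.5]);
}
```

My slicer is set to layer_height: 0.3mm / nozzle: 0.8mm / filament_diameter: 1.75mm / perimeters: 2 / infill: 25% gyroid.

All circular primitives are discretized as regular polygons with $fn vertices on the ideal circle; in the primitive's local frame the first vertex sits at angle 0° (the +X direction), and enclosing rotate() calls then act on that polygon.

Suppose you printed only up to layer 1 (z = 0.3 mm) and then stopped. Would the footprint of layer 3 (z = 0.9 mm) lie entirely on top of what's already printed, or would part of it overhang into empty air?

Compare the two slices. At z = 0.3: the cylinder: section is a regular 32-gon, circumradius r=10.5 (area = (32/2)·10.500²·sin(360°/32) = 344.14 mm²); the cube at (11, 7.5) (footprint 9×7) is included at this height (area 63.00 mm²); Subtracting the remaining from the first: starting from the r=10.5 cylinder (344.14 mm²), the 9×7 cube at (11, 7.5) misses the remaining region (no effect) — area = 344.14 mm². At z = 0.9: the cylinder: section is a regular 32-gon, circumradius r=10.5 (area = (32/2)·10.500²·sin(360°/32) = 344.14 mm²); the cube at (11, 7.5) (footprint 9×7) is included at this height (area 63.00 mm²); Subtracting the remaining from the first: starting from the r=10.5 cylinder (344.14 mm²), the 9×7 cube at (11, 7.5) misses the remaining region (no effect) — area = 344.14 mm². Checking containment: the cross-section at z = 0.9 is a subset of the cross-section at z = 0.3.

entirely on top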